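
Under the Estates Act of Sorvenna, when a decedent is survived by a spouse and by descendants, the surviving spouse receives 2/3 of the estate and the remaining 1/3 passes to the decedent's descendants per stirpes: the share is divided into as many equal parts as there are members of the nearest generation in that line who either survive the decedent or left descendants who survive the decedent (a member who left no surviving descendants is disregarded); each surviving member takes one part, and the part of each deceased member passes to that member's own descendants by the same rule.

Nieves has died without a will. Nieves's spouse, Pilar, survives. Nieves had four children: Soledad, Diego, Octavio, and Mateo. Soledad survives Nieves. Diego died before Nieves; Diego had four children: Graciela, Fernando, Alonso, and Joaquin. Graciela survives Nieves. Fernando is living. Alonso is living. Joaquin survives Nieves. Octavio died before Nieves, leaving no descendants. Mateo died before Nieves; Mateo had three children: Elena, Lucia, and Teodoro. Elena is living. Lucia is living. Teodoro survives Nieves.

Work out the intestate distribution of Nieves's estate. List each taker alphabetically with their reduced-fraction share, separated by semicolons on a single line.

Pilar, as surviving spouse, takes 2/3.
The remaining 1/3 passes to Nieves's descendants per stirpes.
Octavio left no surviving issue, so that branch lapses and is disregarded.
The 1/3 is divided into 3 equal shares of 1/9 among Soledad, Diego, Mateo.
Soledad is living and takes 1/9.
Diego predeceased; the 1/9 allotted to Diego's branch passes to Diego's issue by representation.
The 1/9 is divided into 4 equal shares of 1/36 among Graciela, Fernando, Alonso, Joaquin.
Graciela is living and takes 1/36.
Fernando is living and takes 1/36.
Alonso is living and takes 1/36.
Joaquin is living and takes 1/36.
Mateo predeceased; the 1/9 allotted to Mateo's branch passes to Mateo's issue by representation.
The 1/9 is divided into 3 equal shares of 1/27 among Elena, Lucia, Teodoro.
Elena is living and takes 1/27.
Lucia is living and takes 1/27.
Teodoro is living and takes 1/27.

Alonso 1/36; Elena 1/27; Fernando 1/36; Graciela 1/36; Joaquin 1/36; Lucia 1/27; Pilar 2/3; Soledad 1/9; Teodoro 1/27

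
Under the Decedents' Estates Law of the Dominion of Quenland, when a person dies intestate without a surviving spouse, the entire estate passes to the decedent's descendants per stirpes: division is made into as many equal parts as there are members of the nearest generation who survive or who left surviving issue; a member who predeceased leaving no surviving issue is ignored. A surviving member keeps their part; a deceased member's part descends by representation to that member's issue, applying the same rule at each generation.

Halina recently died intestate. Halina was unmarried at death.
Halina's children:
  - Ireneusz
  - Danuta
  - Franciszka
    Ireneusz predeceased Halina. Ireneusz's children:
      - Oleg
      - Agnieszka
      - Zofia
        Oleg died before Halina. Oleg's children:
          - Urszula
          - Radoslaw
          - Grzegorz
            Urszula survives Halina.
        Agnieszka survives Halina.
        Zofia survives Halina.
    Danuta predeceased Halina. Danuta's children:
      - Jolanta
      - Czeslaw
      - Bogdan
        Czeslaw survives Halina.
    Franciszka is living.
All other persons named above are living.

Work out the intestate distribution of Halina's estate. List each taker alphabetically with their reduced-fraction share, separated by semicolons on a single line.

There is no surviving spouse, so the entire estate passes to Halina's descendants per stirpes.
The estate is divided into 3 equal shares of 1/3 among Ireneusz, Danuta, Franciszka.
Ireneusz predeceased; the 1/3 allotted to Ireneusz's branch passes to Ireneusz's issue by representation.
The 1/3 is divided into 3 equal shares of 1/9 among Oleg, Agnieszka, Zofia.
Oleg predeceased; the 1/9 allotted to Oleg's branch passes to Oleg's issue by representation.
The 1/9 is divided into 3 equal shares of 1/27 among Urszula, Radoslaw, Grzegorz.
Urszula is living and takes 1/27.
Radoslaw is living and takes 1/27.
Grzegorz is living and takes 1/27.
Agnieszka is living and takes 1/9.
Zofia is living and takes 1/9.
Danuta predeceased; the 1/3 allotted to Danuta's branch passes to Danuta's issue by representation.
The 1/3 is divided into 3 equal shares of 1/9 among Jolanta, Czeslaw, Bogdan.
Jolanta is living and takes 1/9.
Czeslaw is living and takes 1/9.
Bogdan is living and takes 1/9.
Franciszka is living and takes 1/3.

Agnieszka 1/9; Bogdan 1/9; Czeslaw 1/9; Franciszka 1/3; Grzegorz 1/27; Jolanta 1/9; Radoslaw 1/27; Urszula 1/27; Zofia 1/9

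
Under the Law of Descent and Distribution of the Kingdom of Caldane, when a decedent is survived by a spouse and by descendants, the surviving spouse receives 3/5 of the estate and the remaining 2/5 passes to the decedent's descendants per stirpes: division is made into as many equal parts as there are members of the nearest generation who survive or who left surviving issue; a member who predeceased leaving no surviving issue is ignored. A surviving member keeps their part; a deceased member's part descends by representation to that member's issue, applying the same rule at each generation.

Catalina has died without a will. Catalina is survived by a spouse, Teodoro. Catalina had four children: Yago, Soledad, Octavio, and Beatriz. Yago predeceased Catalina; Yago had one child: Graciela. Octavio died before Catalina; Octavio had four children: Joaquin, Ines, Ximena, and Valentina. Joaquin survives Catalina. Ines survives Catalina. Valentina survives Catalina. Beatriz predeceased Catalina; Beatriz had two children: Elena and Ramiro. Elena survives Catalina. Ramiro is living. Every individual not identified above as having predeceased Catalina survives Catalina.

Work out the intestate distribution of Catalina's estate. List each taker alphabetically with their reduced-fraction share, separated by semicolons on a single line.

Elena 1/20; Graciela 1/10; Ines 1/40; Joaquin 1/40; Ramiro 1/20; Soledad 1/10; Teodoro 3/5; Valentina 1/40; Ximena 1/40

Teodoro, as surviving spouse, takes 3/5.
The remaining 2/5 passes to Catalina's descendants per stirpes.
The 2/5 is divided into 4 equal shares of 1/10 among Yago, Soledad, Octavio, Beatriz.
Yago predeceased; the 1/10 allotted to Yago's branch passes to Yago's issue by representation.
Graciela is the sole taker at this level and receives the full 1/10.
Soledad is living and takes 1/10.
Octavio predeceased; the 1/10 allotted to Octavio's branch passes to Octavio's issue by representation.
The 1/10 is divided into 4 equal shares of 1/40 among Joaquin, Ines, Ximena, Valentina.
Joaquin is living and takes 1/40.
Ines is living and takes 1/40.
Ximena is living and takes 1/40.
Valentina is living and takes 1/40.
Beatriz predeceased; the 1/10 allotted to Beatriz's branch passes to Beatriz's issue by representation.
The 1/10 is divided into 2 equal shares of 1/20 among Elena, Ramiro.
Elena is living and takes 1/20.
Ramiro is living and takes 1/20.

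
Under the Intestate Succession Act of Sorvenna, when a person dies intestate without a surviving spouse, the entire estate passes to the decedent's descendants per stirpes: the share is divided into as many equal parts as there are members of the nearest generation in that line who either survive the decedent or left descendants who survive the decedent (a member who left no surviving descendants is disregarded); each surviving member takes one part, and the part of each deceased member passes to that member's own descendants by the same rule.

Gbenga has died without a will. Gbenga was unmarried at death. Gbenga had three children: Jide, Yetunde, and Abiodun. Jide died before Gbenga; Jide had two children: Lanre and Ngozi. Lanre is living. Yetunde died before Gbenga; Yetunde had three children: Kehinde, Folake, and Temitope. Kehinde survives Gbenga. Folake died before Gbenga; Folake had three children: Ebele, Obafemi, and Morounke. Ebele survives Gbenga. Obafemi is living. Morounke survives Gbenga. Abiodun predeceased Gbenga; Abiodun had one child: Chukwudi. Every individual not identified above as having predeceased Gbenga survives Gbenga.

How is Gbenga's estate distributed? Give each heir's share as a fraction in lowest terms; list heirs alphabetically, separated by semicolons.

Chukwudi 1/3; Ebele 1/27; Kehinde 1/9; Lanre 1/6; Morounke 1/27; Ngozi 1/6; Obafemi 1/27; Temitope 1/9

There is no surviving spouse, so the entire estate passes to Gbenga's descendants per stirpes.
The estate is divided into 3 equal shares of 1/3 among Jide, Yetunde, Abiodun.
Jide predeceased; the 1/3 allotted to Jide's branch passes to Jide's issue by representation.
The 1/3 is divided into 2 equal shares of 1/6 among Lanre, Ngozi.
Lanre is living and takes 1/6.
Ngozi is living and takes 1/6.
Yetunde predeceased; the 1/3 allotted to Yetunde's branch passes to Yetunde's issue by representation.
The 1/3 is divided into 3 equal shares of 1/9 among Kehinde, Folake, Temitope.
Kehinde is living and takes 1/9.
Folake predeceased; the 1/9 allotted to Folake's branch passes to Folake's issue by representation.
The 1/9 is divided into 3 equal shares of 1/27 among Ebele, Obafemi, Morounke.
Ebele is living and takes 1/27.
Obafemi is living and takes 1/27.
Morounke is living and takes 1/27.
Temitope is living and takes 1/9.
Abiodun predeceased; the 1/3 allotted to Abiodun's branch passes to Abiodun's issue by representation.
Chukwudi is the sole taker at this level and receives the full 1/3.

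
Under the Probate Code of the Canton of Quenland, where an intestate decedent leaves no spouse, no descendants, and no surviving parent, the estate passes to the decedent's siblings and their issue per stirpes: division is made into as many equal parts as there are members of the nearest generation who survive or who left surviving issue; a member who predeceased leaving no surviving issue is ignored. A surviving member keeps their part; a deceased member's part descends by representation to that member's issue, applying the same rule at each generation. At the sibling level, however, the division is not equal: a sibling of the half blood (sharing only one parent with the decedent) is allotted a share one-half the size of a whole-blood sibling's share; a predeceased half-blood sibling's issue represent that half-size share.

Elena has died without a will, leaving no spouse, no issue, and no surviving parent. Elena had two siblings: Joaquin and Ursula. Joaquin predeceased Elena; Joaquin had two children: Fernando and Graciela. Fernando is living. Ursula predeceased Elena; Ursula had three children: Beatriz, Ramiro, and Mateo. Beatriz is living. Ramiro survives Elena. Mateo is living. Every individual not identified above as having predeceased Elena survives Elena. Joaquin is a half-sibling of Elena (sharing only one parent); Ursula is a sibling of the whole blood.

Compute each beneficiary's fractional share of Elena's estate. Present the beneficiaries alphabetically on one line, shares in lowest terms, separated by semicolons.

Beatriz 2/9; Fernando 1/6; Graciela 1/6; Mateo 2/9; Ramiro 2/9

No spouse, descendants, or parent survives, so the estate passes to Elena's siblings per stirpes.
Half-blood siblings count for one-half the weight of whole-blood siblings at the initial division.
Dividing 1 in proportion to weights (total weight 3/2): Joaquin (weight 1/2) → 1/3; Ursula (weight 1) → 2/3.
Joaquin predeceased; the 1/3 allotted to Joaquin's branch passes to Joaquin's issue by representation.
The 1/3 is divided into 2 equal shares of 1/6 among Fernando, Graciela.
Fernando is living and takes 1/6.
Graciela is living and takes 1/6.
Ursula predeceased; the 2/3 allotted to Ursula's branch passes to Ursula's issue by representation.
The 2/3 is divided into 3 equal shares of 2/9 among Beatriz, Ramiro, Mateo.
Beatriz is living and takes 2/9.
Ramiro is living and takes 2/9.
Mateo is living and takes 2/9.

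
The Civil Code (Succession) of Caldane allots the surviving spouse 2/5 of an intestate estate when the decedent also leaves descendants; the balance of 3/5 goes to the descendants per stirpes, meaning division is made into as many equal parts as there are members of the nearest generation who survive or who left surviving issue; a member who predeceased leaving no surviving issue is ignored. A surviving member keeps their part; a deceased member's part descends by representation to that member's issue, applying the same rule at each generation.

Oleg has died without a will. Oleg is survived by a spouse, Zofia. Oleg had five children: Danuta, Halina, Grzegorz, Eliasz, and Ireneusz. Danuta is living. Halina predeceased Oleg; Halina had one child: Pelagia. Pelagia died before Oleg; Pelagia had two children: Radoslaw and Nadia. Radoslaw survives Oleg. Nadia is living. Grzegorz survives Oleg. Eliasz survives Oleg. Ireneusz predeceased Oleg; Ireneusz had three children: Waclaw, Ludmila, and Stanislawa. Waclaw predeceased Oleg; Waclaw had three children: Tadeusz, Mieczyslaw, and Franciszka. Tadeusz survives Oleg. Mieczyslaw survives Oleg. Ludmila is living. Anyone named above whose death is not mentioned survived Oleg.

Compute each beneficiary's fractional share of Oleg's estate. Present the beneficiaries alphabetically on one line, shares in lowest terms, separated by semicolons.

Zofia, as surviving spouse, takes 2/5.
The remaining 3/5 passes to Oleg's descendants per stirpes.
The 3/5 is divided into 5 equal shares of 3/25 among Danuta, Halina, Grzegorz, Eliasz, Ireneusz.
Danuta is living and takes 3/25.
Halina predeceased; the 3/25 allotted to Halina's branch passes to Halina's issue by representation.
Pelagia's line is the sole branch at this level, so the full 3/25 passes to Pelagia's issue by representation.
The 3/25 is divided into 2 equal shares of 3/50 among Radoslaw, Nadia.
Radoslaw is living and takes 3/50.
Nadia is living and takes 3/50.
Grzegorz is living and takes 3/25.
Eliasz is living and takes 3/25.
Ireneusz predeceased; the 3/25 allotted to Ireneusz's branch passes to Ireneusz's issue by representation.
The 3/25 is divided into 3 equal shares of 1/25 among Waclaw, Ludmila, Stanislawa.
Waclaw predeceased; the 1/25 allotted to Waclaw's branch passes to Waclaw's issue by representation.
The 1/25 is divided into 3 equal shares of 1/75 among Tadeusz, Mieczyslaw, Franciszka.
Tadeusz is living and takes 1/75.
Mieczyslaw is living and takes 1/75.
Franciszka is living and takes 1/75.
Ludmila is living and takes 1/25.
Stanislawa is living and takes 1/25.

Danuta 3/25; Eliasz 3/25; Franciszka 1/75; Grzegorz 3/25; Ludmila 1/25; Mieczyslaw 1/75; Nadia 3/50; Radoslaw 3/50; Stanislawa 1/25; Tadeusz 1/75; Zofia 2/5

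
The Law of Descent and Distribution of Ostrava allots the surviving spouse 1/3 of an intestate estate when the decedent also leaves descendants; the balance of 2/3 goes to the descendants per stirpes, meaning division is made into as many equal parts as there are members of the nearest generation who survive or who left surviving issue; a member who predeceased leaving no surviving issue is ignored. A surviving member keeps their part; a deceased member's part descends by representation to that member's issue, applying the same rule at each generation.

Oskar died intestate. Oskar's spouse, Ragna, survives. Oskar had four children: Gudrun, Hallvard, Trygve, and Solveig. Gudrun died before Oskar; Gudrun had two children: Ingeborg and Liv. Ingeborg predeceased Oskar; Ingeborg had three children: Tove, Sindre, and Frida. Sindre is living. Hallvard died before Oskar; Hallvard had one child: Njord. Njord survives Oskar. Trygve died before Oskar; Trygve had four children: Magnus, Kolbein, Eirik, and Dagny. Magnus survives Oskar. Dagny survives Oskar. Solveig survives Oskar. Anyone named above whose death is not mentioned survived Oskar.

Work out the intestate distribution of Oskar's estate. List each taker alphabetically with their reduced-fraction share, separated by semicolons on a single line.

Dagny 1/24; Eirik 1/24; Frida 1/36; Kolbein 1/24; Liv 1/12; Magnus 1/24; Njord 1/6; Ragna 1/3; Sindre 1/36; Solveig 1/6; Tove 1/36

Ragna, as surviving spouse, takes 1/3.
The remaining 2/3 passes to Oskar's descendants per stirpes.
The 2/3 is divided into 4 equal shares of 1/6 among Gudrun, Hallvard, Trygve, Solveig.
Gudrun predeceased; the 1/6 allotted to Gudrun's branch passes to Gudrun's issue by representation.
The 1/6 is divided into 2 equal shares of 1/12 among Ingeborg, Liv.
Ingeborg predeceased; the 1/12 allotted to Ingeborg's branch passes to Ingeborg's issue by representation.
The 1/12 is divided into 3 equal shares of 1/36 among Tove, Sindre, Frida.
Tove is living and takes 1/36.
Sindre is living and takes 1/36.
Frida is living and takes 1/36.
Liv is living and takes 1/12.
Hallvard predeceased; the 1/6 allotted to Hallvard's branch passes to Hallvard's issue by representation.
Njord is the sole taker at this level and receives the full 1/6.
Trygve predeceased; the 1/6 allotted to Trygve's branch passes to Trygve's issue by representation.
The 1/6 is divided into 4 equal shares of 1/24 among Magnus, Kolbein, Eirik, Dagny.
Magnus is living and takes 1/24.
Kolbein is living and takes 1/24.
Eirik is living and takes 1/24.
Dagny is living and takes 1/24.
Solveig is living and takes 1/6.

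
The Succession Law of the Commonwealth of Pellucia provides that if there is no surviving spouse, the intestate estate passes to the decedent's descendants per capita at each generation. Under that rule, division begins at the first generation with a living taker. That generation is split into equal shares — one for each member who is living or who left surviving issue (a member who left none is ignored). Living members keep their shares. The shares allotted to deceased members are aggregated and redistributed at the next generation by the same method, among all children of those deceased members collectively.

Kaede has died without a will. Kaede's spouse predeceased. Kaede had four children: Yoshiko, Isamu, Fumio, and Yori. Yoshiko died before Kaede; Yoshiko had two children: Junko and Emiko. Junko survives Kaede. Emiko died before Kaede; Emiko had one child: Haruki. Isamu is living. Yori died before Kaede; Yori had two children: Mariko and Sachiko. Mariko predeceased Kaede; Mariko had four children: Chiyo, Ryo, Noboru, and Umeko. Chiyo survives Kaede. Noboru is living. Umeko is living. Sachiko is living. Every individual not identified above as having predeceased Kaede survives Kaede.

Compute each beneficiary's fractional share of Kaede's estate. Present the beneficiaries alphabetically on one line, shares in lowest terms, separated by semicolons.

Chiyo 1/20; Fumio 1/4; Haruki 1/20; Isamu 1/4; Junko 1/8; Noboru 1/20; Ryo 1/20; Sachiko 1/8; Umeko 1/20

There is no surviving spouse, so the entire estate passes to Kaede's descendants per capita at each generation.
At generation 1 (Yoshiko, Isamu, Fumio, Yori) there are 4 shares of (1)/4 = 1/4 each.
Living: Isamu and Fumio — each takes 1/4.
Deceased: Yoshiko and Yori. Their combined 1/2 is pooled and carried to generation 2.
At generation 2 (Junko, Emiko, Mariko, Sachiko) there are 4 shares of (1/2)/4 = 1/8 each.
Living: Junko and Sachiko — each takes 1/8.
Deceased: Emiko and Mariko. Their combined 1/4 is pooled and carried to generation 3.
At generation 3 (Haruki, Chiyo, Ryo, Noboru, Umeko) there are 5 shares of (1/4)/5 = 1/20 each.
Living: Haruki, Chiyo, Ryo, Noboru, and Umeko — each takes 1/20.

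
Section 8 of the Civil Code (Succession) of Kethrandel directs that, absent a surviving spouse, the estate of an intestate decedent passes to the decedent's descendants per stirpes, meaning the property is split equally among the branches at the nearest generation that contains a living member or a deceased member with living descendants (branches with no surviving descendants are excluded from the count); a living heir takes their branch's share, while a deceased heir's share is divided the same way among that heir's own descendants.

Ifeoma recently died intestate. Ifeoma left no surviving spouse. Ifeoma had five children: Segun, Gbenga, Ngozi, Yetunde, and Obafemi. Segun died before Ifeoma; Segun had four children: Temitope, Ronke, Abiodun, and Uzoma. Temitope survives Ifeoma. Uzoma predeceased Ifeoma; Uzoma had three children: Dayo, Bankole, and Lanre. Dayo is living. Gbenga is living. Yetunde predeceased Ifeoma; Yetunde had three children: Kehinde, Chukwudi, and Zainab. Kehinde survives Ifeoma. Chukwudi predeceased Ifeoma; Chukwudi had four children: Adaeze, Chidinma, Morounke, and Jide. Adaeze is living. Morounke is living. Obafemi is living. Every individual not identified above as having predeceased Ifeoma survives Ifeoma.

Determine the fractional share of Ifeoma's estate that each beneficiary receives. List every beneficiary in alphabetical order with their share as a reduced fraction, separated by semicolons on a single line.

Abiodun 1/20; Adaeze 1/60; Bankole 1/60; Chidinma 1/60; Dayo 1/60; Gbenga 1/5; Jide 1/60; Kehinde 1/15; Lanre 1/60; Morounke 1/60; Ngozi 1/5; Obafemi 1/5; Ronke 1/20; Temitope 1/20; Zainab 1/15

There is no surviving spouse, so the entire estate passes to Ifeoma's descendants per stirpes.
The estate is divided into 5 equal shares of 1/5 among Segun, Gbenga, Ngozi, Yetunde, Obafemi.
Segun predeceased; the 1/5 allotted to Segun's branch passes to Segun's issue by representation.
The 1/5 is divided into 4 equal shares of 1/20 among Temitope, Ronke, Abiodun, Uzoma.
Temitope is living and takes 1/20.
Ronke is living and takes 1/20.
Abiodun is living and takes 1/20.
Uzoma predeceased; the 1/20 allotted to Uzoma's branch passes to Uzoma's issue by representation.
The 1/20 is divided into 3 equal shares of 1/60 among Dayo, Bankole, Lanre.
Dayo is living and takes 1/60.
Bankole is living and takes 1/60.
Lanre is living and takes 1/60.
Gbenga is living and takes 1/5.
Ngozi is living and takes 1/5.
Yetunde predeceased; the 1/5 allotted to Yetunde's branch passes to Yetunde's issue by representation.
The 1/5 is divided into 3 equal shares of 1/15 among Kehinde, Chukwudi, Zainab.
Kehinde is living and takes 1/15.
Chukwudi predeceased; the 1/15 allotted to Chukwudi's branch passes to Chukwudi's issue by representation.
The 1/15 is divided into 4 equal shares of 1/60 among Adaeze, Chidinma, Morounke, Jide.
Adaeze is living and takes 1/60.
Chidinma is living and takes 1/60.
Morounke is living and takes 1/60.
Jide is living and takes 1/60.
Zainab is living and takes 1/15.
Obafemi is living and takes 1/5.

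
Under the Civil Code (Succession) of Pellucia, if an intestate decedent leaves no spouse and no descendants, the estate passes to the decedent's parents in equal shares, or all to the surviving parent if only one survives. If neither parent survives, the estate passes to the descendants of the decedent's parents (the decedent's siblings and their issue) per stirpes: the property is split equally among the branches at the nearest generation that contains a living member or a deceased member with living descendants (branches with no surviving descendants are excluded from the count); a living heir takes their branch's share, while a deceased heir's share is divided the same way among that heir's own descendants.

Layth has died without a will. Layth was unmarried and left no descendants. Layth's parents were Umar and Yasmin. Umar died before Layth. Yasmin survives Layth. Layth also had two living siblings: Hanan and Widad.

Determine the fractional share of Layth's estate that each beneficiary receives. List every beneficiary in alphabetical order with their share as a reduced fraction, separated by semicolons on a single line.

Only one parent, Yasmin, survives, so Yasmin takes the entire estate. The siblings take nothing because a surviving parent has priority.

Yasmin 1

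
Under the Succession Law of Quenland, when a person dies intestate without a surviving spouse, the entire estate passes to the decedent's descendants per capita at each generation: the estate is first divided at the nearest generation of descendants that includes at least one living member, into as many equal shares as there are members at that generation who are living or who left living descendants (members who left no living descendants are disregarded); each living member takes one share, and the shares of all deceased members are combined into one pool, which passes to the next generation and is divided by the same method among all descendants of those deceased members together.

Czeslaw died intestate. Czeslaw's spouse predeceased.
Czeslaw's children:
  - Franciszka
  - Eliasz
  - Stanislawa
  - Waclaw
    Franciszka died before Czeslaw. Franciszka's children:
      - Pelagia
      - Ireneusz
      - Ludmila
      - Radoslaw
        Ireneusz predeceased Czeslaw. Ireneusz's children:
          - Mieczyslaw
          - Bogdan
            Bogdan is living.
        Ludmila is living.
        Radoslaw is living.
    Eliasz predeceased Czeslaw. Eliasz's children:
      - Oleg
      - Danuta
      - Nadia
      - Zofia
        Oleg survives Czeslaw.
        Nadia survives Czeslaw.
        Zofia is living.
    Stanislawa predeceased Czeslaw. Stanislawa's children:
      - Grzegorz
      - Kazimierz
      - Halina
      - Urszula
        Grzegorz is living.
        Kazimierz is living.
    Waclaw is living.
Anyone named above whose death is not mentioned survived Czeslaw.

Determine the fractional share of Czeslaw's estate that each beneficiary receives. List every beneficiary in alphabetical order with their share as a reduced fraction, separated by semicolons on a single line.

Bogdan 1/32; Danuta 1/16; Grzegorz 1/16; Halina 1/16; Kazimierz 1/16; Ludmila 1/16; Mieczyslaw 1/32; Nadia 1/16; Oleg 1/16; Pelagia 1/16; Radoslaw 1/16; Urszula 1/16; Waclaw 1/4; Zofia 1/16

There is no surviving spouse, so the entire estate passes to Czeslaw's descendants per capita at each generation.
At generation 1 (Franciszka, Eliasz, Stanislawa, Waclaw) there are 4 shares of (1)/4 = 1/4 each.
Living: Waclaw — each takes 1/4.
Deceased: Franciszka, Eliasz, and Stanislawa. Their combined 3/4 is pooled and carried to generation 2.
At generation 2 (Pelagia, Ireneusz, Ludmila, Radoslaw, Oleg, Danuta, Nadia, Zofia, Grzegorz, Kazimierz, Halina, Urszula) there are 12 shares of (3/4)/12 = 1/16 each.
Living: Pelagia, Ludmila, Radoslaw, Oleg, Danuta, Nadia, Zofia, Grzegorz, Kazimierz, Halina, and Urszula — each takes 1/16.
Deceased: Ireneusz. That 1/16 share is carried to generation 3.
At generation 3 (Mieczyslaw, Bogdan) there are 2 shares of (1/16)/2 = 1/32 each.
Living: Mieczyslaw and Bogdan — each takes 1/32.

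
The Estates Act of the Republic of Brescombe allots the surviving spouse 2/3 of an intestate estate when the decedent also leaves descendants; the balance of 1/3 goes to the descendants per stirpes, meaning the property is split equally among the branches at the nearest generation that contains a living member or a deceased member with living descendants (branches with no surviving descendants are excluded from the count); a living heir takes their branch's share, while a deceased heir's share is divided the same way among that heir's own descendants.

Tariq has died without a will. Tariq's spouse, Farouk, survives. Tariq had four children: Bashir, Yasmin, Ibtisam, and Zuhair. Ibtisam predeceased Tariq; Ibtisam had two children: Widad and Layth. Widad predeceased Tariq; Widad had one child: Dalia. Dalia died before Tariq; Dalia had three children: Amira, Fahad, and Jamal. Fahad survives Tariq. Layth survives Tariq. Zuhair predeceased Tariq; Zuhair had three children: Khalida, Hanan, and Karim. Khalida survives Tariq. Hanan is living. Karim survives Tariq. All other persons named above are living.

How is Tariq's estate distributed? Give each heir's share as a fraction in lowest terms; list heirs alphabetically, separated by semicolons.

Amira 1/72; Bashir 1/12; Fahad 1/72; Farouk 2/3; Hanan 1/36; Jamal 1/72; Karim 1/36; Khalida 1/36; Layth 1/24; Yasmin 1/12

Farouk, as surviving spouse, takes 2/3.
The remaining 1/3 passes to Tariq's descendants per stirpes.
The 1/3 is divided into 4 equal shares of 1/12 among Bashir, Yasmin, Ibtisam, Zuhair.
Bashir is living and takes 1/12.
Yasmin is living and takes 1/12.
Ibtisam predeceased; the 1/12 allotted to Ibtisam's branch passes to Ibtisam's issue by representation.
The 1/12 is divided into 2 equal shares of 1/24 among Widad, Layth.
Widad predeceased; the 1/24 allotted to Widad's branch passes to Widad's issue by representation.
Dalia's line is the sole branch at this level, so the full 1/24 passes to Dalia's issue by representation.
The 1/24 is divided into 3 equal shares of 1/72 among Amira, Fahad, Jamal.
Amira is living and takes 1/72.
Fahad is living and takes 1/72.
Jamal is living and takes 1/72.
Layth is living and takes 1/24.
Zuhair predeceased; the 1/12 allotted to Zuhair's branch passes to Zuhair's issue by representation.
The 1/12 is divided into 3 equal shares of 1/36 among Khalida, Hanan, Karim.
Khalida is living and takes 1/36.
Hanan is living and takes 1/36.
Karim is living and takes 1/36.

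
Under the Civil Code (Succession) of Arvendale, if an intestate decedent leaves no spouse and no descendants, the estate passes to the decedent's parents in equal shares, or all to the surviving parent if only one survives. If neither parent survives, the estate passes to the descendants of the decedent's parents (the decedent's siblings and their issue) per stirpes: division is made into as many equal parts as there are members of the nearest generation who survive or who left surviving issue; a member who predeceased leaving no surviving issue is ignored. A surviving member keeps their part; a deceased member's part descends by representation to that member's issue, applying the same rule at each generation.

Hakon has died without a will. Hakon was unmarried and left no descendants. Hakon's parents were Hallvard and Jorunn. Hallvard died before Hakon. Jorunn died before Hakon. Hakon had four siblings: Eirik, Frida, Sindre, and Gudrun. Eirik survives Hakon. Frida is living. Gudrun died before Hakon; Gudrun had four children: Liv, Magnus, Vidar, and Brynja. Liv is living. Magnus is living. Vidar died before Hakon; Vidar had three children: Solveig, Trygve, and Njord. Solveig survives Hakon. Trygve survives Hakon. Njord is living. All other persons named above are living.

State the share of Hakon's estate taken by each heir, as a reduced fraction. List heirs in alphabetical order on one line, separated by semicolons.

Brynja 1/16; Eirik 1/4; Frida 1/4; Liv 1/16; Magnus 1/16; Njord 1/48; Sindre 1/4; Solveig 1/48; Trygve 1/48

Neither parent survives and there are no descendants, so the estate passes to Hakon's siblings and their issue per stirpes.
The estate is divided into 4 equal shares of 1/4 among Eirik, Frida, Sindre, Gudrun.
Eirik is living and takes 1/4.
Frida is living and takes 1/4.
Sindre is living and takes 1/4.
Gudrun predeceased; the 1/4 allotted to Gudrun's branch passes to Gudrun's issue by representation.
The 1/4 is divided into 4 equal shares of 1/16 among Liv, Magnus, Vidar, Brynja.
Liv is living and takes 1/16.
Magnus is living and takes 1/16.
Vidar predeceased; the 1/16 allotted to Vidar's branch passes to Vidar's issue by representation.
The 1/16 is divided into 3 equal shares of 1/48 among Solveig, Trygve, Njord.
Solveig is living and takes 1/48.
Trygve is living and takes 1/48.
Njord is living and takes 1/48.
Brynja is living and takes 1/16.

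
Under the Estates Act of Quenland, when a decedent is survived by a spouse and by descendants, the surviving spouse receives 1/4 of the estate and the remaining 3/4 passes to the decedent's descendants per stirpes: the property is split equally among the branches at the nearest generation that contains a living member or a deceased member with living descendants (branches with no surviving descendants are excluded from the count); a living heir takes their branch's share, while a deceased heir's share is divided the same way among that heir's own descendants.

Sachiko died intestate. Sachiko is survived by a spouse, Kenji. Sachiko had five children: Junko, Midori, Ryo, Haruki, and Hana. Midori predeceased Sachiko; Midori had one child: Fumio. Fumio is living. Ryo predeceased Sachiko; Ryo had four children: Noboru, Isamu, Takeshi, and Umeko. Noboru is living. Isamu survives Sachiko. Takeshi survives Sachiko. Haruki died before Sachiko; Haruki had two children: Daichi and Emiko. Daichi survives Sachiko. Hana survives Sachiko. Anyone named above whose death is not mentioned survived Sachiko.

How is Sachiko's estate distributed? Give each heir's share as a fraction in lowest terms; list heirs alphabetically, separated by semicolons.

Daichi 3/40; Emiko 3/40; Fumio 3/20; Hana 3/20; Isamu 3/80; Junko 3/20; Kenji 1/4; Noboru 3/80; Takeshi 3/80; Umeko 3/80

Kenji, as surviving spouse, takes 1/4.
The remaining 3/4 passes to Sachiko's descendants per stirpes.
The 3/4 is divided into 5 equal shares of 3/20 among Junko, Midori, Ryo, Haruki, Hana.
Junko is living and takes 3/20.
Midori predeceased; the 3/20 allotted to Midori's branch passes to Midori's issue by representation.
Fumio is the sole taker at this level and receives the full 3/20.
Ryo predeceased; the 3/20 allotted to Ryo's branch passes to Ryo's issue by representation.
The 3/20 is divided into 4 equal shares of 3/80 among Noboru, Isamu, Takeshi, Umeko.
Noboru is living and takes 3/80.
Isamu is living and takes 3/80.
Takeshi is living and takes 3/80.
Umeko is living and takes 3/80.
Haruki predeceased; the 3/20 allotted to Haruki's branch passes to Haruki's issue by representation.
The 3/20 is divided into 2 equal shares of 3/40 among Daichi, Emiko.
Daichi is living and takes 3/40.
Emiko is living and takes 3/40.
Hana is living and takes 3/20.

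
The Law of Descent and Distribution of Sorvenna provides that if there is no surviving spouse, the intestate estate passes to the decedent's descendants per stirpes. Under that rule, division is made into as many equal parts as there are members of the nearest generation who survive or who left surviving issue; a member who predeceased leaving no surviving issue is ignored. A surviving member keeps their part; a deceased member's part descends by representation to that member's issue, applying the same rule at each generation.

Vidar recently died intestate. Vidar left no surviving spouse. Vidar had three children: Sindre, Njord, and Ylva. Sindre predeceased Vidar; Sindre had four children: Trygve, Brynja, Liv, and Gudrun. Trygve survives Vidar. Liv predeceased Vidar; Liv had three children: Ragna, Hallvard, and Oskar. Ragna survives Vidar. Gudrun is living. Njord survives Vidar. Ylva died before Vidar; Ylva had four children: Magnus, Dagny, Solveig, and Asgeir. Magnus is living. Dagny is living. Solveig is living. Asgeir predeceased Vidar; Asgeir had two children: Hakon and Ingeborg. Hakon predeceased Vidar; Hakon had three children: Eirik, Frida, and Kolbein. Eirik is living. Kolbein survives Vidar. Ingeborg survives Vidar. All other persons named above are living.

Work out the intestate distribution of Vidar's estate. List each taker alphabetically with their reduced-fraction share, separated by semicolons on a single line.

Brynja 1/12; Dagny 1/12; Eirik 1/72; Frida 1/72; Gudrun 1/12; Hallvard 1/36; Ingeborg 1/24; Kolbein 1/72; Magnus 1/12; Njord 1/3; Oskar 1/36; Ragna 1/36; Solveig 1/12; Trygve 1/12

There is no surviving spouse, so the entire estate passes to Vidar's descendants per stirpes.
The estate is divided into 3 equal shares of 1/3 among Sindre, Njord, Ylva.
Sindre predeceased; the 1/3 allotted to Sindre's branch passes to Sindre's issue by representation.
The 1/3 is divided into 4 equal shares of 1/12 among Trygve, Brynja, Liv, Gudrun.
Trygve is living and takes 1/12.
Brynja is living and takes 1/12.
Liv predeceased; the 1/12 allotted to Liv's branch passes to Liv's issue by representation.
The 1/12 is divided into 3 equal shares of 1/36 among Ragna, Hallvard, Oskar.
Ragna is living and takes 1/36.
Hallvard is living and takes 1/36.
Oskar is living and takes 1/36.
Gudrun is living and takes 1/12.
Njord is living and takes 1/3.
Ylva predeceased; the 1/3 allotted to Ylva's branch passes to Ylva's issue by representation.
The 1/3 is divided into 4 equal shares of 1/12 among Magnus, Dagny, Solveig, Asgeir.
Magnus is living and takes 1/12.
Dagny is living and takes 1/12.
Solveig is living and takes 1/12.
Asgeir predeceased; the 1/12 allotted to Asgeir's branch passes to Asgeir's issue by representation.
The 1/12 is divided into 2 equal shares of 1/24 among Hakon, Ingeborg.
Hakon predeceased; the 1/24 allotted to Hakon's branch passes to Hakon's issue by representation.
The 1/24 is divided into 3 equal shares of 1/72 among Eirik, Frida, Kolbein.
Eirik is living and takes 1/72.
Frida is living and takes 1/72.
Kolbein is living and takes 1/72.
Ingeborg is living and takes 1/24.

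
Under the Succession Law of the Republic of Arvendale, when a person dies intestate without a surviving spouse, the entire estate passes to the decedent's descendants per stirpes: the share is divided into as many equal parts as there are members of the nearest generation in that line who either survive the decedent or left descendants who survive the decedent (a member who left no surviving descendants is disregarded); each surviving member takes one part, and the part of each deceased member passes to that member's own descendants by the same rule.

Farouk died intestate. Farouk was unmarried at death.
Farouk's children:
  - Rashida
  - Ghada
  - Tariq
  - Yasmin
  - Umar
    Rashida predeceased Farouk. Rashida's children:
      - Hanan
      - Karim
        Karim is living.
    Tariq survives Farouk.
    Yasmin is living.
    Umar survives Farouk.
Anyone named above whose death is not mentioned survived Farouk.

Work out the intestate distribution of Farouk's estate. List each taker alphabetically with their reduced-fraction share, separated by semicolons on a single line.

Ghada 1/5; Hanan 1/10; Karim 1/10; Tariq 1/5; Umar 1/5; Yasmin 1/5

There is no surviving spouse, so the entire estate passes to Farouk's descendants per stirpes.
The estate is divided into 5 equal shares of 1/5 among Rashida, Ghada, Tariq, Yasmin, Umar.
Rashida predeceased; the 1/5 allotted to Rashida's branch passes to Rashida's issue by representation.
The 1/5 is divided into 2 equal shares of 1/10 among Hanan, Karim.
Hanan is living and takes 1/10.
Karim is living and takes 1/10.
Ghada is living and takes 1/5.
Tariq is living and takes 1/5.
Yasmin is living and takes 1/5.
Umar is living and takes 1/5.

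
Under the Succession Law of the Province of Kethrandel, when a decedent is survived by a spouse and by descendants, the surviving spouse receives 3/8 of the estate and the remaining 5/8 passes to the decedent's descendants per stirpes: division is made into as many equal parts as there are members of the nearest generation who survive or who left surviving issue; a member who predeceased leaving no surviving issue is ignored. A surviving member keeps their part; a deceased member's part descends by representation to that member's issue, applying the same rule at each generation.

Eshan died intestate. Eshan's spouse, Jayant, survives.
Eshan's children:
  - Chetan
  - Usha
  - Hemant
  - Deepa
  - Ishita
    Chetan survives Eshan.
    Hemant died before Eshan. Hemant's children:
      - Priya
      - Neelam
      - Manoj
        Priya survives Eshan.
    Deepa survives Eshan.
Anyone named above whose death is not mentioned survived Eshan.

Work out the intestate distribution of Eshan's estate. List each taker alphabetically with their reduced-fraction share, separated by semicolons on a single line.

Jayant, as surviving spouse, takes 3/8.
The remaining 5/8 passes to Eshan's descendants per stirpes.
The 5/8 is divided into 5 equal shares of 1/8 among Chetan, Usha, Hemant, Deepa, Ishita.
Chetan is living and takes 1/8.
Usha is living and takes 1/8.
Hemant predeceased; the 1/8 allotted to Hemant's branch passes to Hemant's issue by representation.
The 1/8 is divided into 3 equal shares of 1/24 among Priya, Neelam, Manoj.
Priya is living and takes 1/24.
Neelam is living and takes 1/24.
Manoj is living and takes 1/24.
Deepa is living and takes 1/8.
Ishita is living and takes 1/8.

Chetan 1/8; Deepa 1/8; Ishita 1/8; Jayant 3/8; Manoj 1/24; Neelam 1/24; Priya 1/24; Usha 1/8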